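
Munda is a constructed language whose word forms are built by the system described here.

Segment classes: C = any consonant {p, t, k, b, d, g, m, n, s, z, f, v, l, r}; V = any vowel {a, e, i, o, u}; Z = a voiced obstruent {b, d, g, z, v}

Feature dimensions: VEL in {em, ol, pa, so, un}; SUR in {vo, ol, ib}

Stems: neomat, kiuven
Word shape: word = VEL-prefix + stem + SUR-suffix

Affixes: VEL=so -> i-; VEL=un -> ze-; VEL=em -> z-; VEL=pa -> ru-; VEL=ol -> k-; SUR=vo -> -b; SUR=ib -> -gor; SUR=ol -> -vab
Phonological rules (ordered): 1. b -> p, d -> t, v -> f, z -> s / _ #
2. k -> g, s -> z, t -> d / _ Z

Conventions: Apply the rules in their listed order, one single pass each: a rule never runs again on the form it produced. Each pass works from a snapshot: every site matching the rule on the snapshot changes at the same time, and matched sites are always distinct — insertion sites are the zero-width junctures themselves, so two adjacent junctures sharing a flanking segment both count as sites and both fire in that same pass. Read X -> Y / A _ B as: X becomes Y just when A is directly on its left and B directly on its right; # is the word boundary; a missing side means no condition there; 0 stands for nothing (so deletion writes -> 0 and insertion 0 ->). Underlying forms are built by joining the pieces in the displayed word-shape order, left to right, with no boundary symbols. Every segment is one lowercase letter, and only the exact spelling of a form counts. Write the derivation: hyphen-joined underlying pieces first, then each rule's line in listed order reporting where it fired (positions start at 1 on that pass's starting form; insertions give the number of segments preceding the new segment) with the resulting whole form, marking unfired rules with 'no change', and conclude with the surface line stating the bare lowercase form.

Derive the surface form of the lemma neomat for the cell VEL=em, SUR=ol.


underlying: z-neomat-vab
1. b -> p, d -> t, v -> f, z -> s / _ #: fires at position(s) 10: zneomatvap
2. k -> g, s -> z, t -> d / _ Z: fires at position(s) 7: zneomadvap
surface: zneomadvap


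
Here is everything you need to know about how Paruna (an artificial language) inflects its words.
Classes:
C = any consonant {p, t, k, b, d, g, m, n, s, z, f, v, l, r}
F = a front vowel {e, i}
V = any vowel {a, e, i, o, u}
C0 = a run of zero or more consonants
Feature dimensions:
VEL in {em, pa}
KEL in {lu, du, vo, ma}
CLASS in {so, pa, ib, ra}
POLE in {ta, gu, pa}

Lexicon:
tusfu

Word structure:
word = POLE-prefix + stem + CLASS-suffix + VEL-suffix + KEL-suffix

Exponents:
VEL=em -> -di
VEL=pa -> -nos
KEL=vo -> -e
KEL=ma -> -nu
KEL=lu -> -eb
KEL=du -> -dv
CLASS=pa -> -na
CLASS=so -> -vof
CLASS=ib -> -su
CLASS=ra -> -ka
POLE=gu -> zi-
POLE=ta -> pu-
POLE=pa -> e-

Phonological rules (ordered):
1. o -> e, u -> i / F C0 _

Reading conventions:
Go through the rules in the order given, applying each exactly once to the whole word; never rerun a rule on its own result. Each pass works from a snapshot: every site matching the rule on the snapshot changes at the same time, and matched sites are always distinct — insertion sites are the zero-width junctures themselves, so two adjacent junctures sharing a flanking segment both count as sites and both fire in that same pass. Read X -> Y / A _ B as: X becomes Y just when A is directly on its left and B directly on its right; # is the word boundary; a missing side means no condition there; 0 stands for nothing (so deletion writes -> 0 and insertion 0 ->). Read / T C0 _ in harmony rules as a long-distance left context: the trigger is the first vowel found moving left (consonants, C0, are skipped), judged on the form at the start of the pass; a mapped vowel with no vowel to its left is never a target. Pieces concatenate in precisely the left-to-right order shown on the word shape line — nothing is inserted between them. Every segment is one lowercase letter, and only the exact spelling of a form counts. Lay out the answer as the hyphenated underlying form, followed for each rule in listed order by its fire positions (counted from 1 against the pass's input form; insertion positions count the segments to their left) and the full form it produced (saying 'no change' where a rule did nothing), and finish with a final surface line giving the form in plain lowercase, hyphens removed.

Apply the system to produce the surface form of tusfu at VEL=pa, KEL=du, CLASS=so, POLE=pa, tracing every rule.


underlying: e-tusfu-vof-nos-dv
1. o -> e, u -> i / F C0 _: fires at position(s) 3: etisfuvofnosdv
surface: etisfuvofnosdv


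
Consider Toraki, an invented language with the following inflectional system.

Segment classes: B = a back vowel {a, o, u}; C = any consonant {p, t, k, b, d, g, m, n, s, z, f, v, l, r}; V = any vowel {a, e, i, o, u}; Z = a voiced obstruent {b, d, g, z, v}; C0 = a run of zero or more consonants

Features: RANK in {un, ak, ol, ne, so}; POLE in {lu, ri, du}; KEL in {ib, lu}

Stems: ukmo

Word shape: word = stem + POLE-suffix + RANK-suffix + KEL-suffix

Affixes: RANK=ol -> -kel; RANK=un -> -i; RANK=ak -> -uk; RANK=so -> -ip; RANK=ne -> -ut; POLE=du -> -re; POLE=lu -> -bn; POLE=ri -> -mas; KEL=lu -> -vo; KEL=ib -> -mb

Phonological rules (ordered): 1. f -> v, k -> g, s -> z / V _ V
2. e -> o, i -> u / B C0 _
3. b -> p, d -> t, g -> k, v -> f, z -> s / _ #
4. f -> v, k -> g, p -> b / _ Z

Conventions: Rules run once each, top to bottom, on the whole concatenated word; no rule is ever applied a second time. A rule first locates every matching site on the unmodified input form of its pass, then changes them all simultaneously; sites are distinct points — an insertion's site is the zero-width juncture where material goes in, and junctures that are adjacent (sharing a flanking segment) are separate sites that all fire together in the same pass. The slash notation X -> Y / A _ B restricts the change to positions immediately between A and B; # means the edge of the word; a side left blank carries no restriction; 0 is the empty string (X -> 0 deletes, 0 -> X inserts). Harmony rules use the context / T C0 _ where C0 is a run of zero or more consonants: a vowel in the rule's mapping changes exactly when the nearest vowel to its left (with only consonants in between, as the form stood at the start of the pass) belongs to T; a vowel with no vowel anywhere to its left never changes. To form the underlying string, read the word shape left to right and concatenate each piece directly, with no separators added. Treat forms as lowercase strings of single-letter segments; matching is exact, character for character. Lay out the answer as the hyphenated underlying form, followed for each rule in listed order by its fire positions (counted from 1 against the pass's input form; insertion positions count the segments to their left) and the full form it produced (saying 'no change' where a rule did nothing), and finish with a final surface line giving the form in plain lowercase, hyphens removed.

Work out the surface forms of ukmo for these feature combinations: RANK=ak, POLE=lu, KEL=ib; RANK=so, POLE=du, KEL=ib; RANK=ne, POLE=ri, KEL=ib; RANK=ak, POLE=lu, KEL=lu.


cell RANK=ak, POLE=lu, KEL=ib:
underlying: ukmo-bn-uk-mb
1. f -> v, k -> g, s -> z / V _ V: no change
2. e -> o, i -> u / B C0 _: no change
3. b -> p, d -> t, g -> k, v -> f, z -> s / _ #: fires at position(s) 10: ukmobnukmp
4. f -> v, k -> g, p -> b / _ Z: no change
surface: ukmobnukmp

cell RANK=so, POLE=du, KEL=ib:
underlying: ukmo-re-ip-mb
1. f -> v, k -> g, s -> z / V _ V: no change
2. e -> o, i -> u / B C0 _: fires at position(s) 6: ukmoroipmb
3. b -> p, d -> t, g -> k, v -> f, z -> s / _ #: fires at position(s) 10: ukmoroipmp
4. f -> v, k -> g, p -> b / _ Z: no change
surface: ukmoroipmp

cell RANK=ne, POLE=ri, KEL=ib:
underlying: ukmo-mas-ut-mb
1. f -> v, k -> g, s -> z / V _ V: fires at position(s) 7: ukmomazutmb
2. e -> o, i -> u / B C0 _: no change
3. b -> p, d -> t, g -> k, v -> f, z -> s / _ #: fires at position(s) 11: ukmomazutmp
4. f -> v, k -> g, p -> b / _ Z: no change
surface: ukmomazutmp

cell RANK=ak, POLE=lu, KEL=lu:
underlying: ukmo-bn-uk-vo
1. f -> v, k -> g, s -> z / V _ V: no change
2. e -> o, i -> u / B C0 _: no change
3. b -> p, d -> t, g -> k, v -> f, z -> s / _ #: no change
4. f -> v, k -> g, p -> b / _ Z: fires at position(s) 8: ukmobnugvo
surface: ukmobnugvo


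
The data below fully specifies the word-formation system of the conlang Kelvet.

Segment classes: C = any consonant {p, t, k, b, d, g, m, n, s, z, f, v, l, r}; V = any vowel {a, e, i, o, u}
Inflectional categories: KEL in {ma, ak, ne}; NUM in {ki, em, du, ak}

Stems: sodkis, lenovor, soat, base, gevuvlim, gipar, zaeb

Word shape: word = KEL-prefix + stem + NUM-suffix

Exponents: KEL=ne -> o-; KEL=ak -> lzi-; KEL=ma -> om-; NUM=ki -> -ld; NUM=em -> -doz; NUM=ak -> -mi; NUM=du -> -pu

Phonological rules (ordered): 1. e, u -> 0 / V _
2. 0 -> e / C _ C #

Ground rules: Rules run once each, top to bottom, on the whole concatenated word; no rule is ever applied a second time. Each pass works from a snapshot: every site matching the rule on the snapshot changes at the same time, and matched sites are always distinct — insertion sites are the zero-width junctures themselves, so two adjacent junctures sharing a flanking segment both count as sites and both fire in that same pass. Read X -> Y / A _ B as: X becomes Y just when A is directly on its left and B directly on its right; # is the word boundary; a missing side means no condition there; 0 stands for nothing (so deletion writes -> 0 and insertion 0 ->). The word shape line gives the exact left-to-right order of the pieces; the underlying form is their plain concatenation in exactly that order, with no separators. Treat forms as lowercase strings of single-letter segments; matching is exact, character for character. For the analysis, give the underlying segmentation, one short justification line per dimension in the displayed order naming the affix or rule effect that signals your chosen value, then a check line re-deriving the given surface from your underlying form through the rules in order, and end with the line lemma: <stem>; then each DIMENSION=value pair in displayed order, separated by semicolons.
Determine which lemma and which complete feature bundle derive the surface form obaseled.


underlying: o-base-ld
KEL=ne - signalled by the affix o-
NUM=ki - signalled by the affix -ld
check: obaseld -> obaseld -> obaseled
lemma: base; KEL=ne; NUM=ki


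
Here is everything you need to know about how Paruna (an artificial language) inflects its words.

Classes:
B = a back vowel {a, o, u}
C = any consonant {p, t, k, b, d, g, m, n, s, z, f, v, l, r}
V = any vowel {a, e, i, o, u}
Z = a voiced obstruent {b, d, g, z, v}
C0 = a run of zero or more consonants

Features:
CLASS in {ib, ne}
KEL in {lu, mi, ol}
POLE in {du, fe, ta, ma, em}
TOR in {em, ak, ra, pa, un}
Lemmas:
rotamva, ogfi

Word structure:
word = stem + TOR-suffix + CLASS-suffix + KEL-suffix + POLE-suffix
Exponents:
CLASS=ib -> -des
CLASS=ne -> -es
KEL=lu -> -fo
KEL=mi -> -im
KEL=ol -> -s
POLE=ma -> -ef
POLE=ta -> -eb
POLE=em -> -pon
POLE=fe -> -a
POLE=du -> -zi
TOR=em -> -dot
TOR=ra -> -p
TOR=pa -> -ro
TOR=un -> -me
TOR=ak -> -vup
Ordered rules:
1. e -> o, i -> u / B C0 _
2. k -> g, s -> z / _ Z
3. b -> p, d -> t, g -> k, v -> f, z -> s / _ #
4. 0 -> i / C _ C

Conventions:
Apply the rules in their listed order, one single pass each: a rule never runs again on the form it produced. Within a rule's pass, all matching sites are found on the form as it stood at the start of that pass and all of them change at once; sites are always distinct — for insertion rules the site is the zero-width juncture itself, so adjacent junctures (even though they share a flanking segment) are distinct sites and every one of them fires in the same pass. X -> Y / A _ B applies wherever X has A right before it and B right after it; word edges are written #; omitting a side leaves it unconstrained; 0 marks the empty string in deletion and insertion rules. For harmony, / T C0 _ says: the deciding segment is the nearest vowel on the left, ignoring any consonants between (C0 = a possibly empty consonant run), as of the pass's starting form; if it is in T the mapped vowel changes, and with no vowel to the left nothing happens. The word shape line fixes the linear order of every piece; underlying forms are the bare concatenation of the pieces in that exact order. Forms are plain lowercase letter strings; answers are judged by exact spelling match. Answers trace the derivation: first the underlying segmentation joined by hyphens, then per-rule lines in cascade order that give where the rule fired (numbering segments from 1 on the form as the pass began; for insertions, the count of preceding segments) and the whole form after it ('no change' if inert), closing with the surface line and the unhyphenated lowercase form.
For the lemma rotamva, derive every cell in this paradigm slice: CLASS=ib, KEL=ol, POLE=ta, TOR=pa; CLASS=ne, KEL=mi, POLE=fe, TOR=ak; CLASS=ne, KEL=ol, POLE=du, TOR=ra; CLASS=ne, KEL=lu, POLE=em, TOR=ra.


cell CLASS=ib, KEL=ol, POLE=ta, TOR=pa:
underlying: rotamva-ro-des-s-eb
1. e -> o, i -> u / B C0 _: fires at position(s) 11: rotamvarodosseb
2. k -> g, s -> z / _ Z: no change
3. b -> p, d -> t, g -> k, v -> f, z -> s / _ #: fires at position(s) 15: rotamvarodossep
4. 0 -> i / C _ C: inserts after position(s) 5, 12: rotamivarodosisep
surface: rotamivarodosisep

cell CLASS=ne, KEL=mi, POLE=fe, TOR=ak:
underlying: rotamva-vup-es-im-a
1. e -> o, i -> u / B C0 _: fires at position(s) 11: rotamvavuposima
2. k -> g, s -> z / _ Z: no change
3. b -> p, d -> t, g -> k, v -> f, z -> s / _ #: no change
4. 0 -> i / C _ C: inserts after position(s) 5: rotamivavuposima
surface: rotamivavuposima

cell CLASS=ne, KEL=ol, POLE=du, TOR=ra:
underlying: rotamva-p-es-s-zi
1. e -> o, i -> u / B C0 _: fires at position(s) 9: rotamvaposszi
2. k -> g, s -> z / _ Z: fires at position(s) 11: rotamvaposzzi
3. b -> p, d -> t, g -> k, v -> f, z -> s / _ #: no change
4. 0 -> i / C _ C: inserts after position(s) 5, 10, 11: rotamivaposizizi
surface: rotamivaposizizi

cell CLASS=ne, KEL=lu, POLE=em, TOR=ra:
underlying: rotamva-p-es-fo-pon
1. e -> o, i -> u / B C0 _: fires at position(s) 9: rotamvaposfopon
2. k -> g, s -> z / _ Z: no change
3. b -> p, d -> t, g -> k, v -> f, z -> s / _ #: no change
4. 0 -> i / C _ C: inserts after position(s) 5, 10: rotamivaposifopon
surface: rotamivaposifopon


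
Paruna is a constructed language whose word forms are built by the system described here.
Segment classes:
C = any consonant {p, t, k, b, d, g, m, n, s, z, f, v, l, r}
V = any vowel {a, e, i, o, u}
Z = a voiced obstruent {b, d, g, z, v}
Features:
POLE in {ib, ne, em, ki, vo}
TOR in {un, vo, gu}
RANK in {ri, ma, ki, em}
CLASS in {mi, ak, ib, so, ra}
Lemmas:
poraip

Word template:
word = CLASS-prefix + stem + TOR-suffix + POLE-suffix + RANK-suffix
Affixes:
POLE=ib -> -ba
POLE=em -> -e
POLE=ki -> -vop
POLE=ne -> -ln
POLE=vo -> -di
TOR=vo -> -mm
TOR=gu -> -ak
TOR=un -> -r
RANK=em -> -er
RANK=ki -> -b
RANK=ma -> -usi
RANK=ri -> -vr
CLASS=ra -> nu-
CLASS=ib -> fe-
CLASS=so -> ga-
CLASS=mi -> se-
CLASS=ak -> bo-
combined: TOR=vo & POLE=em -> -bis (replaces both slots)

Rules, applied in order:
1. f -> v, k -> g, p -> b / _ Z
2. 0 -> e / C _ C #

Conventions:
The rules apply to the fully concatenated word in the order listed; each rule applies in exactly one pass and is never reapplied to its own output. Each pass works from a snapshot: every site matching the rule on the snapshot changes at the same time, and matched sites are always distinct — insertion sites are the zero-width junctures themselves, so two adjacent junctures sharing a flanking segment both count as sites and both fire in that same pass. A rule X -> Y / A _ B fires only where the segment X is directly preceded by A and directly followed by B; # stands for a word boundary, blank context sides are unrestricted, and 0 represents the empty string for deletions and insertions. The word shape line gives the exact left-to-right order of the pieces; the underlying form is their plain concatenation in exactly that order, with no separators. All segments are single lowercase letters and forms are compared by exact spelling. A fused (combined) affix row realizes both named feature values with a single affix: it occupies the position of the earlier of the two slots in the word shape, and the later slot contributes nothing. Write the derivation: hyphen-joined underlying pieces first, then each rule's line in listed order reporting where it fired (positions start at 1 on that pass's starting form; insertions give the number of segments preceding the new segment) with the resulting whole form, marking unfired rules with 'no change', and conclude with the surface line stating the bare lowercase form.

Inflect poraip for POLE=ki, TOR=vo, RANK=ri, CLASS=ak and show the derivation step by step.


underlying: bo-poraip-mm-vop-vr
1. f -> v, k -> g, p -> b / _ Z: fires at position(s) 13: boporaipmmvobvr
2. 0 -> e / C _ C #: inserts after position(s) 14: boporaipmmvobver
surface: boporaipmmvobver


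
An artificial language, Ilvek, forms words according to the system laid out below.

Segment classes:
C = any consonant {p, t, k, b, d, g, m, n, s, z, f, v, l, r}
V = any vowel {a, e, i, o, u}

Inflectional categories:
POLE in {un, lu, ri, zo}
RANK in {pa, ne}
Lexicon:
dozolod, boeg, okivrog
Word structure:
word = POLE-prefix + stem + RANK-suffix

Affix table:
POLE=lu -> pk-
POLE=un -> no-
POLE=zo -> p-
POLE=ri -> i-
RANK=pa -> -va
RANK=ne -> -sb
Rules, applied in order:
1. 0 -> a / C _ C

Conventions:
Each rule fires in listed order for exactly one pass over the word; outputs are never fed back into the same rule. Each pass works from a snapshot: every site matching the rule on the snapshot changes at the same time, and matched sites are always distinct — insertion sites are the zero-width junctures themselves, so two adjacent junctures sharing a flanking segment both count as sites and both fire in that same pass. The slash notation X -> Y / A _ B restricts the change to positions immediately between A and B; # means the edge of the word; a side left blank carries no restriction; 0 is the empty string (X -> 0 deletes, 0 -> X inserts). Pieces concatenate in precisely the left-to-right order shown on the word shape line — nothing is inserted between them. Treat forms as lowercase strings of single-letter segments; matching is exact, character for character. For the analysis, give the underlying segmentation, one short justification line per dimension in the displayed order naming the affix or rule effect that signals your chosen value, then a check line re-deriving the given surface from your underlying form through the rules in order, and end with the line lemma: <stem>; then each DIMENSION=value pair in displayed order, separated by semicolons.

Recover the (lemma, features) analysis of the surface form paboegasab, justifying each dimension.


underlying: p-boeg-sb
POLE=zo - signalled by the affix p-
RANK=ne - signalled by the affix -sb
check: pboegsb -> paboegasab
lemma: boeg; POLE=zo; RANK=ne


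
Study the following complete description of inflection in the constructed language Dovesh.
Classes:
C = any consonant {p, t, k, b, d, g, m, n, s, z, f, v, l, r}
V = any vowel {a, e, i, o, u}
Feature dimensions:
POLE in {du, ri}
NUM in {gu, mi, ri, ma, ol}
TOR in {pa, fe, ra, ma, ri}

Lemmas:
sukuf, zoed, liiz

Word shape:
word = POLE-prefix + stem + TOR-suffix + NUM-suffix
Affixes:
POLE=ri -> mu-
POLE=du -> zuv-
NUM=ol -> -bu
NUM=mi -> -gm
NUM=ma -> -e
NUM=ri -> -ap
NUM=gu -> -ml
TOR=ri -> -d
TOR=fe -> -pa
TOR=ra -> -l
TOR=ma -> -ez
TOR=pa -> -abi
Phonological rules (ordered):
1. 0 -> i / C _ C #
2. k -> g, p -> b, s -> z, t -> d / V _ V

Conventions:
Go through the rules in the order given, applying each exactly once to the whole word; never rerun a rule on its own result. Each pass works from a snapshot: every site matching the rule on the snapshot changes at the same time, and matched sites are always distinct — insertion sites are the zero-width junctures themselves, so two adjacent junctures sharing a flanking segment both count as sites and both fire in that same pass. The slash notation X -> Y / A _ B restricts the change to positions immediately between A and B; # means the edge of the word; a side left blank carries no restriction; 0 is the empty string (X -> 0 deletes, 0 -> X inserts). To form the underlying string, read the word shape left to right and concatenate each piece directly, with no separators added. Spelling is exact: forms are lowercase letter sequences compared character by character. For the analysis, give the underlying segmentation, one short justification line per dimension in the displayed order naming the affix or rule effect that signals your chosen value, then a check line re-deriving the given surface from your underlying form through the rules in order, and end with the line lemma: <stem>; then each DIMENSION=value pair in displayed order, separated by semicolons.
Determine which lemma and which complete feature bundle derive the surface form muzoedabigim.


underlying: mu-zoed-abi-gm
POLE=ri - signalled by the affix mu-
NUM=mi - signalled by the affix -gm
TOR=pa - signalled by the affix -abi
check: muzoedabigm -> muzoedabigim -> muzoedabigim
lemma: zoed; POLE=ri; NUM=mi; TOR=pa


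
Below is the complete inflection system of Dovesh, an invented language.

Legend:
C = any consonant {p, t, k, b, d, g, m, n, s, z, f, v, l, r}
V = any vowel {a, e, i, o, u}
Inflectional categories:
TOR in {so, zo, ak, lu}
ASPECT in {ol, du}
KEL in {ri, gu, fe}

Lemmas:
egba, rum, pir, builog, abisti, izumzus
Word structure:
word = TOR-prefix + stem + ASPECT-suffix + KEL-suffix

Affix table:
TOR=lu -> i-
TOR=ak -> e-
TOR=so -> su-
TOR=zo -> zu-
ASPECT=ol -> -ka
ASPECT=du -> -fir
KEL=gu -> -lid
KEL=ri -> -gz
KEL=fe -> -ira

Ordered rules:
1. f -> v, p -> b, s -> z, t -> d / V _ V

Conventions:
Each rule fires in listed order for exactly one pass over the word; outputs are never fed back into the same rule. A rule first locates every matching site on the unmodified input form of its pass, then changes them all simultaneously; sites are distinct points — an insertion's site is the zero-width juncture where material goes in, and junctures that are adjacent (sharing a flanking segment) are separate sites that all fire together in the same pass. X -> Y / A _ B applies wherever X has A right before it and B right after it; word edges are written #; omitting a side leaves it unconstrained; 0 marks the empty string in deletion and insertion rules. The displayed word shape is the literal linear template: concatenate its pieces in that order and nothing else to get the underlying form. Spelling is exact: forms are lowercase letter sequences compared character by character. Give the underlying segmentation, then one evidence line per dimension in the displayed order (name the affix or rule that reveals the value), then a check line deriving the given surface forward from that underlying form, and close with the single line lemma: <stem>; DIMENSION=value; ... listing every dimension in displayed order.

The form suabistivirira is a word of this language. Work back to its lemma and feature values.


underlying: su-abisti-fir-ira
TOR=so - signalled by the affix su-
ASPECT=du - signalled by the affix -fir
KEL=fe - signalled by the affix -ira
check: suabistifirira -> suabistivirira
lemma: abisti; TOR=so; ASPECT=du; KEL=fe


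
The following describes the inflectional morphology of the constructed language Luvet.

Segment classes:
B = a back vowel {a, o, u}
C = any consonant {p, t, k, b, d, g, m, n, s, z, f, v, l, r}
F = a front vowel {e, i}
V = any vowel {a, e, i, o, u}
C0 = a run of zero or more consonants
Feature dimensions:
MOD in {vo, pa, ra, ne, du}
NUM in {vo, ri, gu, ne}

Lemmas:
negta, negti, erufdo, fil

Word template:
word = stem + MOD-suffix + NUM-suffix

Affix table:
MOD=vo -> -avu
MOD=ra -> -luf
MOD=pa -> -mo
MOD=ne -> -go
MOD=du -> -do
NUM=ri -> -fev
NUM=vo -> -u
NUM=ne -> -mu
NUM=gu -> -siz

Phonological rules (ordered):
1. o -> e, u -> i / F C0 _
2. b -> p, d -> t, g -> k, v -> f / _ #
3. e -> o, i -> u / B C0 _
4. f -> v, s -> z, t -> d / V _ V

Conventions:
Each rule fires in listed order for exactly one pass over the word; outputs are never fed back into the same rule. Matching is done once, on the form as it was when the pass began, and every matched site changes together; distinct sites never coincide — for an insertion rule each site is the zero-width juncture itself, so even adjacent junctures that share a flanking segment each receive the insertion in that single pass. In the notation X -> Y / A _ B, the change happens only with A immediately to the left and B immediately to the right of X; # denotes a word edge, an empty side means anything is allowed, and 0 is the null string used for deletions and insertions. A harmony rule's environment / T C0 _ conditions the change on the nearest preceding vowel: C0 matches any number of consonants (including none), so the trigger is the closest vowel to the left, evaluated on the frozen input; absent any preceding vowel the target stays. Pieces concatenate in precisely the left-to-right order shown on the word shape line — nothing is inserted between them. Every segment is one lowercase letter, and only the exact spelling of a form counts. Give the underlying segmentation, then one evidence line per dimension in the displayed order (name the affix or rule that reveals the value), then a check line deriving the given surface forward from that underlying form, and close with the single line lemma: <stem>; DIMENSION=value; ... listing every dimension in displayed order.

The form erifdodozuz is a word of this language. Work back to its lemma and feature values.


underlying: erufdo-do-siz
MOD=du - signalled by the affix -do
NUM=gu - signalled by the affix -siz
check: erufdodosiz -> erifdodosiz -> erifdodosiz -> erifdodosuz -> erifdodozuz
lemma: erufdo; MOD=du; NUM=gu


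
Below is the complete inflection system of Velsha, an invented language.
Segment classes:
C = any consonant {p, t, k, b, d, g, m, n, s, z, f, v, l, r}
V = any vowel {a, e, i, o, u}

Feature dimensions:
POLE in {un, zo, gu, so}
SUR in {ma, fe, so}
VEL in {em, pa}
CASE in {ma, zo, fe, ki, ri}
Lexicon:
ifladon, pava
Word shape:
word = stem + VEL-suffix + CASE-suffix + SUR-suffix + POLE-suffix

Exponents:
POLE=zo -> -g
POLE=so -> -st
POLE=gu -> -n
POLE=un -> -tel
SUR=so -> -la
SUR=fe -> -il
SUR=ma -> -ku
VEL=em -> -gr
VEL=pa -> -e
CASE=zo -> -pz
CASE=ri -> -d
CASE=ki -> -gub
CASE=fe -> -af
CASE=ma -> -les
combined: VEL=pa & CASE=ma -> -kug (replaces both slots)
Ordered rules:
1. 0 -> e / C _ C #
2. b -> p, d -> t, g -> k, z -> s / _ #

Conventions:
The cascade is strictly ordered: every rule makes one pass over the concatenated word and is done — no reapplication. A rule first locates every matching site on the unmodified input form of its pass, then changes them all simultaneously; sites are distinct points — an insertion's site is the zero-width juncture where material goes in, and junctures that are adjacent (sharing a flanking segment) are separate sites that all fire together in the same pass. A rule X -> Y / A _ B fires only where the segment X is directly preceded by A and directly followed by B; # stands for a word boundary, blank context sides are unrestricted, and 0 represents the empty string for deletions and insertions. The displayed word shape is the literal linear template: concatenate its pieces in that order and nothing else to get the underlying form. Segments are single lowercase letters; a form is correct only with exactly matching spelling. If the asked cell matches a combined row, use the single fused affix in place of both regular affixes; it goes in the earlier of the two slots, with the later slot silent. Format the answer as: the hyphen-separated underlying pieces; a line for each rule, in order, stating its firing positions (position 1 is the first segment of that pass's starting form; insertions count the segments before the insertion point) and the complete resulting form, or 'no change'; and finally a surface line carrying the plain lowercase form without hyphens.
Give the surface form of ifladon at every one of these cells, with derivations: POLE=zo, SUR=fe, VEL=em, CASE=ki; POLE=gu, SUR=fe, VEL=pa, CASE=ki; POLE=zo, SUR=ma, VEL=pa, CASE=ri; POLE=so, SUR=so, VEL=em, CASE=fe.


cell POLE=zo, SUR=fe, VEL=em, CASE=ki:
underlying: ifladon-gr-gub-il-g
1. 0 -> e / C _ C #: inserts after position(s) 14: ifladongrgubileg
2. b -> p, d -> t, g -> k, z -> s / _ #: fires at position(s) 16: ifladongrgubilek
surface: ifladongrgubilek

cell POLE=gu, SUR=fe, VEL=pa, CASE=ki:
underlying: ifladon-e-gub-il-n
1. 0 -> e / C _ C #: inserts after position(s) 13: ifladonegubilen
2. b -> p, d -> t, g -> k, z -> s / _ #: no change
surface: ifladonegubilen

cell POLE=zo, SUR=ma, VEL=pa, CASE=ri:
underlying: ifladon-e-d-ku-g
1. 0 -> e / C _ C #: no change
2. b -> p, d -> t, g -> k, z -> s / _ #: fires at position(s) 12: ifladonedkuk
surface: ifladonedkuk

cell POLE=so, SUR=so, VEL=em, CASE=fe:
underlying: ifladon-gr-af-la-st
1. 0 -> e / C _ C #: inserts after position(s) 14: ifladongraflaset
2. b -> p, d -> t, g -> k, z -> s / _ #: no change
surface: ifladongraflaset


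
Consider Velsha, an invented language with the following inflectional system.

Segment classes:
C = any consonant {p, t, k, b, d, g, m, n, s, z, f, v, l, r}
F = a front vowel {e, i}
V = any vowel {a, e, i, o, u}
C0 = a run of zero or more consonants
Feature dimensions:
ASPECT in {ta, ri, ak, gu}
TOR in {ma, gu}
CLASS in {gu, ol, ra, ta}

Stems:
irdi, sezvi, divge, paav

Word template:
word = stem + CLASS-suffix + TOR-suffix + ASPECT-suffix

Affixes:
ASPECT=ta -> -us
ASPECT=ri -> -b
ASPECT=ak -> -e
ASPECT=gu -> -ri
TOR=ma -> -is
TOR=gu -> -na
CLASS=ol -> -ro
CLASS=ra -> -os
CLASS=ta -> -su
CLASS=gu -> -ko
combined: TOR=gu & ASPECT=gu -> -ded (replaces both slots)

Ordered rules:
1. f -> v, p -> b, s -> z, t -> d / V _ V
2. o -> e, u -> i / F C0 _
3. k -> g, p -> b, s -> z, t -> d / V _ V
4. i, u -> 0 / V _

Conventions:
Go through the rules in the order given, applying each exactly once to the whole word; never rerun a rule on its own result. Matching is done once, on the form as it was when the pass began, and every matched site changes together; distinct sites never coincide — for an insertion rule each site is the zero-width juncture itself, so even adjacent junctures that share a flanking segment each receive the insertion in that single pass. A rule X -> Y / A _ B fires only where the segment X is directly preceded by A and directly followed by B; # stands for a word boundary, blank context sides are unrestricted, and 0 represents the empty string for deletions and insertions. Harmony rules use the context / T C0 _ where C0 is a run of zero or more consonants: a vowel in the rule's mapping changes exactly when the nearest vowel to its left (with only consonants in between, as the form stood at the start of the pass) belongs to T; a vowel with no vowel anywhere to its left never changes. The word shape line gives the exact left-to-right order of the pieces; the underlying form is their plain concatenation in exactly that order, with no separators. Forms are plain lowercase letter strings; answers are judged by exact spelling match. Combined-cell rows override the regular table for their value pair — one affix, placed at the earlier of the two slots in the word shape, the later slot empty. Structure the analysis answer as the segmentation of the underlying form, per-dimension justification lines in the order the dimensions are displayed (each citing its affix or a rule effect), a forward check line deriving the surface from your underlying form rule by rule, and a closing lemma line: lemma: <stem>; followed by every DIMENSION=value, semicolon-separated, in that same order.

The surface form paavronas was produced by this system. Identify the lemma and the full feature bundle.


underlying: paav-ro-na-us
ASPECT=ta - signalled by the affix -us
TOR=gu - signalled by the affix -na
CLASS=ol - signalled by the affix -ro
check: paavronaus -> paavronaus -> paavronaus -> paavronaus -> paavronas
lemma: paav; ASPECT=ta; TOR=gu; CLASS=ol


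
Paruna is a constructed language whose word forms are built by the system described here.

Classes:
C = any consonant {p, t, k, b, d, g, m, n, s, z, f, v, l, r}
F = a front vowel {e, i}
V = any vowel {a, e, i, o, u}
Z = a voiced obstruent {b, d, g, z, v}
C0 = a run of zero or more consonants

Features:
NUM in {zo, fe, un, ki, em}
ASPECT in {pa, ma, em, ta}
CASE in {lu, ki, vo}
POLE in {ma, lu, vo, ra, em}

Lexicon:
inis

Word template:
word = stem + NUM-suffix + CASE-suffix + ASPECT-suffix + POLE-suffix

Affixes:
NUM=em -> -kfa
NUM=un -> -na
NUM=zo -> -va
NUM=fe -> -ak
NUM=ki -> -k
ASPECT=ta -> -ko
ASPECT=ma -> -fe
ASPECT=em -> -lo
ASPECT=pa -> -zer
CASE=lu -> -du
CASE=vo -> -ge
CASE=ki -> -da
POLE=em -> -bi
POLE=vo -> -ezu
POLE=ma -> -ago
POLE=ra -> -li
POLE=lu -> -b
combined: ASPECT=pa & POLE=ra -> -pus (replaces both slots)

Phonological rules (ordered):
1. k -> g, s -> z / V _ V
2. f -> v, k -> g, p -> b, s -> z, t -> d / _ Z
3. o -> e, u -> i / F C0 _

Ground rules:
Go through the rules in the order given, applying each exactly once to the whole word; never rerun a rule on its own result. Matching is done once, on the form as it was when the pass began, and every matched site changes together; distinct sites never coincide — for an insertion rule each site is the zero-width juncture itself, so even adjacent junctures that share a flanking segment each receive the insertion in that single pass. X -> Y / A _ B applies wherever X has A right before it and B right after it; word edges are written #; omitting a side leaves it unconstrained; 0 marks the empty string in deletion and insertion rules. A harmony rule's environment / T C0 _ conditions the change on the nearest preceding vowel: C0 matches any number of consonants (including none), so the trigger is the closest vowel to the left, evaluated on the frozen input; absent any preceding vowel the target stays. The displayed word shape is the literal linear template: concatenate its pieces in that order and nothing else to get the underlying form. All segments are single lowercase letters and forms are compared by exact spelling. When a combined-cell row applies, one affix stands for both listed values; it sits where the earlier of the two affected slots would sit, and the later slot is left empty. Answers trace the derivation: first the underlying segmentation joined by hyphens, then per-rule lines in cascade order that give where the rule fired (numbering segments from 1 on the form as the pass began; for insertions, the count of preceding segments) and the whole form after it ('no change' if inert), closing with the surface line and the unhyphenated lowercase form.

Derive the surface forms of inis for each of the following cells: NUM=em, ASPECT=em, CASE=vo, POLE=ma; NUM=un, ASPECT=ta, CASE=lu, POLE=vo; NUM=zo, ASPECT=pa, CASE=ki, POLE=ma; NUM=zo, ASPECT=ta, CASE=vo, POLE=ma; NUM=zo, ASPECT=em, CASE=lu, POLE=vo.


cell NUM=em, ASPECT=em, CASE=vo, POLE=ma:
underlying: inis-kfa-ge-lo-ago
1. k -> g, s -> z / V _ V: no change
2. f -> v, k -> g, p -> b, s -> z, t -> d / _ Z: no change
3. o -> e, u -> i / F C0 _: fires at position(s) 11: iniskfageleago
surface: iniskfageleago

cell NUM=un, ASPECT=ta, CASE=lu, POLE=vo:
underlying: inis-na-du-ko-ezu
1. k -> g, s -> z / V _ V: fires at position(s) 9: inisnadugoezu
2. f -> v, k -> g, p -> b, s -> z, t -> d / _ Z: no change
3. o -> e, u -> i / F C0 _: fires at position(s) 13: inisnadugoezi
surface: inisnadugoezi

cell NUM=zo, ASPECT=pa, CASE=ki, POLE=ma:
underlying: inis-va-da-zer-ago
1. k -> g, s -> z / V _ V: no change
2. f -> v, k -> g, p -> b, s -> z, t -> d / _ Z: fires at position(s) 4: inizvadazerago
3. o -> e, u -> i / F C0 _: no change
surface: inizvadazerago

cell NUM=zo, ASPECT=ta, CASE=vo, POLE=ma:
underlying: inis-va-ge-ko-ago
1. k -> g, s -> z / V _ V: fires at position(s) 9: inisvagegoago
2. f -> v, k -> g, p -> b, s -> z, t -> d / _ Z: fires at position(s) 4: inizvagegoago
3. o -> e, u -> i / F C0 _: fires at position(s) 10: inizvagegeago
surface: inizvagegeago

cell NUM=zo, ASPECT=em, CASE=lu, POLE=vo:
underlying: inis-va-du-lo-ezu
1. k -> g, s -> z / V _ V: no change
2. f -> v, k -> g, p -> b, s -> z, t -> d / _ Z: fires at position(s) 4: inizvaduloezu
3. o -> e, u -> i / F C0 _: fires at position(s) 13: inizvaduloezi
surface: inizvaduloezi


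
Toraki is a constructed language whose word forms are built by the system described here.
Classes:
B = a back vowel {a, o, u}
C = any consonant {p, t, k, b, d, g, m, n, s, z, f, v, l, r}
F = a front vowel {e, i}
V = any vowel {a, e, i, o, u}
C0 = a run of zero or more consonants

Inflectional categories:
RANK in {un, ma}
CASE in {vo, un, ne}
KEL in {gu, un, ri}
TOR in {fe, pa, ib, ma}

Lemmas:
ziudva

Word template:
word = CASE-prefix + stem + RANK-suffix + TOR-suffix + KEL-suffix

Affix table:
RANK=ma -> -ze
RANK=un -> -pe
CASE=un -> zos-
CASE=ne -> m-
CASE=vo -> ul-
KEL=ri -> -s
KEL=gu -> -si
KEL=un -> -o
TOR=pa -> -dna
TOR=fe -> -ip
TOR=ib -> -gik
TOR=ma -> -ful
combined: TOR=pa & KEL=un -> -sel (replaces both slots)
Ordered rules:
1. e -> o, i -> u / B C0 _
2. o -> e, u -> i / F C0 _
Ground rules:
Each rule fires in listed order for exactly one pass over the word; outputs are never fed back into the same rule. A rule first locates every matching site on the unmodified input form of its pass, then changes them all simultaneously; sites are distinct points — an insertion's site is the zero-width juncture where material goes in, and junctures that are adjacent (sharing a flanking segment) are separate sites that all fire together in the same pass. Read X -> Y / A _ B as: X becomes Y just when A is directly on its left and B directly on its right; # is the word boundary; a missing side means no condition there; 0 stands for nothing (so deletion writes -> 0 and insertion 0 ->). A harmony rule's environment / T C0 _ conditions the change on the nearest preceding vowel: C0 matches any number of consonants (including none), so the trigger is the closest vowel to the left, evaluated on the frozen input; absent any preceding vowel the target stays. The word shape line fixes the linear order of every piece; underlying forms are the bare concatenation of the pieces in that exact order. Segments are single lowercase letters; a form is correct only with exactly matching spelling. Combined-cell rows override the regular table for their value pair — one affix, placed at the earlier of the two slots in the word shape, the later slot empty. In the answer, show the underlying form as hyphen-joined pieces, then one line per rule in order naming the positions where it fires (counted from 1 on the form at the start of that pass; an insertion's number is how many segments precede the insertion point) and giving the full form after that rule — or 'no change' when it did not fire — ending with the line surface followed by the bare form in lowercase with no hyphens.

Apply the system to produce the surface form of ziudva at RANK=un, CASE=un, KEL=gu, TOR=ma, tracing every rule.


underlying: zos-ziudva-pe-ful-si
1. e -> o, i -> u / B C0 _: fires at position(s) 5, 11, 16: zoszuudvapofulsu
2. o -> e, u -> i / F C0 _: no change
surface: zoszuudvapofulsu


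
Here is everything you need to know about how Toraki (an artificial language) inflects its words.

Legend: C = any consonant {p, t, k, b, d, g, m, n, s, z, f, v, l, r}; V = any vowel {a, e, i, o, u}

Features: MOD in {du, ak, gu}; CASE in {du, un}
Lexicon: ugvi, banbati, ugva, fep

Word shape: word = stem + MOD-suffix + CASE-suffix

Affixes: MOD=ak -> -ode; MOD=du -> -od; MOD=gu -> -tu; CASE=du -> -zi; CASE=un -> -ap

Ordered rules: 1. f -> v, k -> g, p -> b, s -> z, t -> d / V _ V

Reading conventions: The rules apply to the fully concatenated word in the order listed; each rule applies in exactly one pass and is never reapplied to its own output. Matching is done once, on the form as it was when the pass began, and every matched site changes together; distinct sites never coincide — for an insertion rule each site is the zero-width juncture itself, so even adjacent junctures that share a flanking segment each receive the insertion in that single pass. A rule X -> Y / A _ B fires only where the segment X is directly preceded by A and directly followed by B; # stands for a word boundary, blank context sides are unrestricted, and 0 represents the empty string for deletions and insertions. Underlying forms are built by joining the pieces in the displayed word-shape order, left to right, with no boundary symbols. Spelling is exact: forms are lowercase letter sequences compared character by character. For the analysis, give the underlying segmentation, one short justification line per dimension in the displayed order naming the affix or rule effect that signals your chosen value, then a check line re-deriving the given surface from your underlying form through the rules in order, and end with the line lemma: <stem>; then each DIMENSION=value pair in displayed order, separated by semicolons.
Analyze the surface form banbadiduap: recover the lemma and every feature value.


underlying: banbati-tu-ap
MOD=gu - signalled by the affix -tu
CASE=un - signalled by the affix -ap
check: banbatituap -> banbadiduap
lemma: banbati; MOD=gu; CASE=un
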